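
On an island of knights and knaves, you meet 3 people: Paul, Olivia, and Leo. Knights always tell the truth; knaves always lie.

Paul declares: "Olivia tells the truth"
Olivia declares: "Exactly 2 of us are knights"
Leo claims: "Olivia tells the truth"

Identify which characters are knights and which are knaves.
Paul is a knave.
Olivia is a knave.
Leo is a knave.

Verification:
- Paul (knave) says "Olivia tells the truth" - this is FALSE (a lie) because Olivia is a knave.
- Olivia (knave) says "Exactly 2 of us are knights" - this is FALSE (a lie) because there are 0 knights.
- Leo (knave) says "Olivia tells the truth" - this is FALSE (a lie) because Olivia is a knave.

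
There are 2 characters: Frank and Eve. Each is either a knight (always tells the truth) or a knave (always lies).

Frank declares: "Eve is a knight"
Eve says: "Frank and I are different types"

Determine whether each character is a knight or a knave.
Frank is a knave.
Eve is a knave.

Verification:
- Frank (knave) says "Eve is a knight" - this is FALSE (a lie) because Eve is a knave.
- Eve (knave) says "Frank and I are different types" - this is FALSE (a lie) because Eve is a knave and Frank is a knave.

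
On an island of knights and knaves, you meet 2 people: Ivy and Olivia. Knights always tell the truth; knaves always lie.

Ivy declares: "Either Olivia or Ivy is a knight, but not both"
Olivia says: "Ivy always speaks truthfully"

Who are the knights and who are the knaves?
Ivy is a knave.
Olivia is a knave.

Verification:
- Ivy (knave) says "Either Olivia or Ivy is a knight, but not both" - this is FALSE (a lie) because Olivia is a knave and Ivy is a knave.
- Olivia (knave) says "Ivy always speaks truthfully" - this is FALSE (a lie) because Ivy is a knave.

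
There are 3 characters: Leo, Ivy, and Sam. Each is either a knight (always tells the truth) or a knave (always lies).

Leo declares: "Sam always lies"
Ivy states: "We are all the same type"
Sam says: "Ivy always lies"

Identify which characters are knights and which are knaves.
Leo is a knave.
Ivy is a knave.
Sam is a knight.

Verification:
- Leo (knave) says "Sam always lies" - this is FALSE (a lie) because Sam is a knight.
- Ivy (knave) says "We are all the same type" - this is FALSE (a lie) because Sam is a knight and Leo and Ivy are knaves.
- Sam (knight) says "Ivy always lies" - this is TRUE because Ivy is a knave.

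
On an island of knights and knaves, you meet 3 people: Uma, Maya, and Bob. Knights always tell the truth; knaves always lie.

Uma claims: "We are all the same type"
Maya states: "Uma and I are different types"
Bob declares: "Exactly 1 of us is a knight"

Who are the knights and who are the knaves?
Uma is a knave.
Maya is a knave.
Bob is a knight.

Verification:
- Uma (knave) says "We are all the same type" - this is FALSE (a lie) because Bob is a knight and Uma and Maya are knaves.
- Maya (knave) says "Uma and I are different types" - this is FALSE (a lie) because Maya is a knave and Uma is a knave.
- Bob (knight) says "Exactly 1 of us is a knight" - this is TRUE because there are 1 knights.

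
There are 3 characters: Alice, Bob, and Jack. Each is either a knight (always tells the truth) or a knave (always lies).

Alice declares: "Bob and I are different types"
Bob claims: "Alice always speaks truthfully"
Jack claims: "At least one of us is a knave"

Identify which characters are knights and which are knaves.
Alice is a knave.
Bob is a knave.
Jack is a knight.

Verification:
- Alice (knave) says "Bob and I are different types" - this is FALSE (a lie) because Alice is a knave and Bob is a knave.
- Bob (knave) says "Alice always speaks truthfully" - this is FALSE (a lie) because Alice is a knave.
- Jack (knight) says "At least one of us is a knave" - this is TRUE because Alice and Bob are knaves.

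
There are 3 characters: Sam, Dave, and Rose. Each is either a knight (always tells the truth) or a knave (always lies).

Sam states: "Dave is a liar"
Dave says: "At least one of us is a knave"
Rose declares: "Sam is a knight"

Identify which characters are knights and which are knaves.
Sam is a knave.
Dave is a knight.
Rose is a knave.

Verification:
- Sam (knave) says "Dave is a liar" - this is FALSE (a lie) because Dave is a knight.
- Dave (knight) says "At least one of us is a knave" - this is TRUE because Sam and Rose are knaves.
- Rose (knave) says "Sam is a knight" - this is FALSE (a lie) because Sam is a knave.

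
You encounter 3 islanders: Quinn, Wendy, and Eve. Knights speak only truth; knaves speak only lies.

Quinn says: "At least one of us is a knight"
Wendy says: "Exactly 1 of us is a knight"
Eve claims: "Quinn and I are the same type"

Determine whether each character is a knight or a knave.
Quinn is a knight.
Wendy is a knave.
Eve is a knight.

Verification:
- Quinn (knight) says "At least one of us is a knight" - this is TRUE because Quinn and Eve are knights.
- Wendy (knave) says "Exactly 1 of us is a knight" - this is FALSE (a lie) because there are 2 knights.
- Eve (knight) says "Quinn and I are the same type" - this is TRUE because Eve is a knight and Quinn is a knight.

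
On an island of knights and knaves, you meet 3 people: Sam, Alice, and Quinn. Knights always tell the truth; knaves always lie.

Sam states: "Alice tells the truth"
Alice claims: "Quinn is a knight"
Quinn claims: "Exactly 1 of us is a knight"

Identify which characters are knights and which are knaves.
Sam is a knave.
Alice is a knave.
Quinn is a knave.

Verification:
- Sam (knave) says "Alice tells the truth" - this is FALSE (a lie) because Alice is a knave.
- Alice (knave) says "Quinn is a knight" - this is FALSE (a lie) because Quinn is a knave.
- Quinn (knave) says "Exactly 1 of us is a knight" - this is FALSE (a lie) because there are 0 knights.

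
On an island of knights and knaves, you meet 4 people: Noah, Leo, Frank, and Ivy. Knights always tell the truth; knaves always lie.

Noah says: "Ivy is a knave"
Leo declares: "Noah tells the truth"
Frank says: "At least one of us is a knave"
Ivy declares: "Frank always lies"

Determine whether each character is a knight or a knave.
Noah is a knight.
Leo is a knight.
Frank is a knight.
Ivy is a knave.

Verification:
- Noah (knight) says "Ivy is a knave" - this is TRUE because Ivy is a knave.
- Leo (knight) says "Noah tells the truth" - this is TRUE because Noah is a knight.
- Frank (knight) says "At least one of us is a knave" - this is TRUE because Ivy is a knave.
- Ivy (knave) says "Frank always lies" - this is FALSE (a lie) because Frank is a knight.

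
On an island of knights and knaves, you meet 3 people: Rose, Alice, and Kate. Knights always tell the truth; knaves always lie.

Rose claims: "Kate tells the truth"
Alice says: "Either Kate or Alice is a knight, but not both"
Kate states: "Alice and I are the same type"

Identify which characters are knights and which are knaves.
Rose is a knave.
Alice is a knight.
Kate is a knave.

Verification:
- Rose (knave) says "Kate tells the truth" - this is FALSE (a lie) because Kate is a knave.
- Alice (knight) says "Either Kate or Alice is a knight, but not both" - this is TRUE because Kate is a knave and Alice is a knight.
- Kate (knave) says "Alice and I are the same type" - this is FALSE (a lie) because Kate is a knave and Alice is a knight.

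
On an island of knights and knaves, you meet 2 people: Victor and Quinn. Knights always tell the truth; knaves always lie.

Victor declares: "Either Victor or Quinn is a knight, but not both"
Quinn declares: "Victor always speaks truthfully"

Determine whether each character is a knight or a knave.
Victor is a knave.
Quinn is a knave.

Verification:
- Victor (knave) says "Either Victor or Quinn is a knight, but not both" - this is FALSE (a lie) because Victor is a knave and Quinn is a knave.
- Quinn (knave) says "Victor always speaks truthfully" - this is FALSE (a lie) because Victor is a knave.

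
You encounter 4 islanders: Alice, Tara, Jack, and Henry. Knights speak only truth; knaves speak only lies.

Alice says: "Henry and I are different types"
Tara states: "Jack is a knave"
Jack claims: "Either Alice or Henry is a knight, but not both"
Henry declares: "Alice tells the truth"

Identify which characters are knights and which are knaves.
Alice is a knave.
Tara is a knight.
Jack is a knave.
Henry is a knave.

Verification:
- Alice (knave) says "Henry and I are different types" - this is FALSE (a lie) because Alice is a knave and Henry is a knave.
- Tara (knight) says "Jack is a knave" - this is TRUE because Jack is a knave.
- Jack (knave) says "Either Alice or Henry is a knight, but not both" - this is FALSE (a lie) because Alice is a knave and Henry is a knave.
- Henry (knave) says "Alice tells the truth" - this is FALSE (a lie) because Alice is a knave.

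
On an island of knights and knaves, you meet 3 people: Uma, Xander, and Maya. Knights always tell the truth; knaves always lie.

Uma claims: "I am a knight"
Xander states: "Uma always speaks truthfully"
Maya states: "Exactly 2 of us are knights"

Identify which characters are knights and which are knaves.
Uma is a knave.
Xander is a knave.
Maya is a knave.

Verification:
- Uma (knave) says "I am a knight" - this is FALSE (a lie) because Uma is a knave.
- Xander (knave) says "Uma always speaks truthfully" - this is FALSE (a lie) because Uma is a knave.
- Maya (knave) says "Exactly 2 of us are knights" - this is FALSE (a lie) because there are 0 knights.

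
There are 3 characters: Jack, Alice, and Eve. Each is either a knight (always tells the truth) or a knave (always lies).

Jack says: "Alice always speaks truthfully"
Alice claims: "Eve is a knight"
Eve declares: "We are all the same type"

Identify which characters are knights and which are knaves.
Jack is a knight.
Alice is a knight.
Eve is a knight.

Verification:
- Jack (knight) says "Alice always speaks truthfully" - this is TRUE because Alice is a knight.
- Alice (knight) says "Eve is a knight" - this is TRUE because Eve is a knight.
- Eve (knight) says "We are all the same type" - this is TRUE because Jack, Alice, and Eve are knights.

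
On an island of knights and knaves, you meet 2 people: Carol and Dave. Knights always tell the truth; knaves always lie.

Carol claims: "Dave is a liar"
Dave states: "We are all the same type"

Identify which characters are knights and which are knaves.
Carol is a knight.
Dave is a knave.

Verification:
- Carol (knight) says "Dave is a liar" - this is TRUE because Dave is a knave.
- Dave (knave) says "We are all the same type" - this is FALSE (a lie) because Carol is a knight and Dave is a knave.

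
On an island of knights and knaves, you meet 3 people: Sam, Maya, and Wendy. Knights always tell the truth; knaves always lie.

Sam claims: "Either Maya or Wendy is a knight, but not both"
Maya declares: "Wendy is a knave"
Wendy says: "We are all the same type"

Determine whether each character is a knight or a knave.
Sam is a knight.
Maya is a knight.
Wendy is a knave.

Verification:
- Sam (knight) says "Either Maya or Wendy is a knight, but not both" - this is TRUE because Maya is a knight and Wendy is a knave.
- Maya (knight) says "Wendy is a knave" - this is TRUE because Wendy is a knave.
- Wendy (knave) says "We are all the same type" - this is FALSE (a lie) because Sam and Maya are knights and Wendy is a knave.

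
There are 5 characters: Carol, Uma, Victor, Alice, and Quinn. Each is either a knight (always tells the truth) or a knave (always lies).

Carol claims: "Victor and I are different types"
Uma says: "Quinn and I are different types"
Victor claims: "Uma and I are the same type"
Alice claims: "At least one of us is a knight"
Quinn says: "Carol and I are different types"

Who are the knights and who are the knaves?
Carol is a knave.
Uma is a knight.
Victor is a knave.
Alice is a knight.
Quinn is a knave.

Verification:
- Carol (knave) says "Victor and I are different types" - this is FALSE (a lie) because Carol is a knave and Victor is a knave.
- Uma (knight) says "Quinn and I are different types" - this is TRUE because Uma is a knight and Quinn is a knave.
- Victor (knave) says "Uma and I are the same type" - this is FALSE (a lie) because Victor is a knave and Uma is a knight.
- Alice (knight) says "At least one of us is a knight" - this is TRUE because Uma and Alice are knights.
- Quinn (knave) says "Carol and I are different types" - this is FALSE (a lie) because Quinn is a knave and Carol is a knave.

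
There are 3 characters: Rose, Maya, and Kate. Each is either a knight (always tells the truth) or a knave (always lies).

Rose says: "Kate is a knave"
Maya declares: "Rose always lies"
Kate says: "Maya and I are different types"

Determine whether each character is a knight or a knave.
Rose is a knight.
Maya is a knave.
Kate is a knave.

Verification:
- Rose (knight) says "Kate is a knave" - this is TRUE because Kate is a knave.
- Maya (knave) says "Rose always lies" - this is FALSE (a lie) because Rose is a knight.
- Kate (knave) says "Maya and I are different types" - this is FALSE (a lie) because Kate is a knave and Maya is a knave.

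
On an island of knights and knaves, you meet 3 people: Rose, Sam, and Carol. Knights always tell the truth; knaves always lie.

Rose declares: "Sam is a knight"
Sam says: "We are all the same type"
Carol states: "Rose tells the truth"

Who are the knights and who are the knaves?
Rose is a knight.
Sam is a knight.
Carol is a knight.

Verification:
- Rose (knight) says "Sam is a knight" - this is TRUE because Sam is a knight.
- Sam (knight) says "We are all the same type" - this is TRUE because Rose, Sam, and Carol are knights.
- Carol (knight) says "Rose tells the truth" - this is TRUE because Rose is a knight.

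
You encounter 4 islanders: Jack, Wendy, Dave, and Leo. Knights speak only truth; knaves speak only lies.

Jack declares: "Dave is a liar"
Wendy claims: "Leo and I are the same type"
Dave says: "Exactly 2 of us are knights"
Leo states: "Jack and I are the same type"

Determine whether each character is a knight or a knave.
Jack is a knight.
Wendy is a knight.
Dave is a knave.
Leo is a knight.

Verification:
- Jack (knight) says "Dave is a liar" - this is TRUE because Dave is a knave.
- Wendy (knight) says "Leo and I are the same type" - this is TRUE because Wendy is a knight and Leo is a knight.
- Dave (knave) says "Exactly 2 of us are knights" - this is FALSE (a lie) because there are 3 knights.
- Leo (knight) says "Jack and I are the same type" - this is TRUE because Leo is a knight and Jack is a knight.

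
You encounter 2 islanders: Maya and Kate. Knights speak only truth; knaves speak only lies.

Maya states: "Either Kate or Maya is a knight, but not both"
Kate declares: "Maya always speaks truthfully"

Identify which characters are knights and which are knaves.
Maya is a knave.
Kate is a knave.

Verification:
- Maya (knave) says "Either Kate or Maya is a knight, but not both" - this is FALSE (a lie) because Kate is a knave and Maya is a knave.
- Kate (knave) says "Maya always speaks truthfully" - this is FALSE (a lie) because Maya is a knave.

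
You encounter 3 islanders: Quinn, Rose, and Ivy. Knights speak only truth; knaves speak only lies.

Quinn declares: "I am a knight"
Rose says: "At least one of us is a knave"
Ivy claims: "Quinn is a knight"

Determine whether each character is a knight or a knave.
Quinn is a knave.
Rose is a knight.
Ivy is a knave.

Verification:
- Quinn (knave) says "I am a knight" - this is FALSE (a lie) because Quinn is a knave.
- Rose (knight) says "At least one of us is a knave" - this is TRUE because Quinn and Ivy are knaves.
- Ivy (knave) says "Quinn is a knight" - this is FALSE (a lie) because Quinn is a knave.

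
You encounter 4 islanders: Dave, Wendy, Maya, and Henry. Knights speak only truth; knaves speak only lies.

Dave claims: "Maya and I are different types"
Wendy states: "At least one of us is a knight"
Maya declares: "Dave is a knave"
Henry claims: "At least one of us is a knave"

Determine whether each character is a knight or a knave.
Dave is a knight.
Wendy is a knight.
Maya is a knave.
Henry is a knight.

Verification:
- Dave (knight) says "Maya and I are different types" - this is TRUE because Dave is a knight and Maya is a knave.
- Wendy (knight) says "At least one of us is a knight" - this is TRUE because Dave, Wendy, and Henry are knights.
- Maya (knave) says "Dave is a knave" - this is FALSE (a lie) because Dave is a knight.
- Henry (knight) says "At least one of us is a knave" - this is TRUE because Maya is a knave.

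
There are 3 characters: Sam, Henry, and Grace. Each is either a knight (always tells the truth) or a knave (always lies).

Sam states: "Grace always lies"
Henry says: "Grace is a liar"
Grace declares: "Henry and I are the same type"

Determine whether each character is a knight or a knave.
Sam is a knight.
Henry is a knight.
Grace is a knave.

Verification:
- Sam (knight) says "Grace always lies" - this is TRUE because Grace is a knave.
- Henry (knight) says "Grace is a liar" - this is TRUE because Grace is a knave.
- Grace (knave) says "Henry and I are the same type" - this is FALSE (a lie) because Grace is a knave and Henry is a knight.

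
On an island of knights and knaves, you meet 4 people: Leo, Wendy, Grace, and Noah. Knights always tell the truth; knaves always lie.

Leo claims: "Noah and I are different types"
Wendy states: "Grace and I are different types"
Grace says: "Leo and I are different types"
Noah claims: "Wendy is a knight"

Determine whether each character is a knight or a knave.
Leo is a knave.
Wendy is a knave.
Grace is a knave.
Noah is a knave.

Verification:
- Leo (knave) says "Noah and I are different types" - this is FALSE (a lie) because Leo is a knave and Noah is a knave.
- Wendy (knave) says "Grace and I are different types" - this is FALSE (a lie) because Wendy is a knave and Grace is a knave.
- Grace (knave) says "Leo and I are different types" - this is FALSE (a lie) because Grace is a knave and Leo is a knave.
- Noah (knave) says "Wendy is a knight" - this is FALSE (a lie) because Wendy is a knave.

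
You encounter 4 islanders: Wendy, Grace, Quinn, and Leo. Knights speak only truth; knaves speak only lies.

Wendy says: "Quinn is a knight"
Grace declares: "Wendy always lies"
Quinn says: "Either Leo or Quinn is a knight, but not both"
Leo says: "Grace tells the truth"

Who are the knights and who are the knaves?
Wendy is a knight.
Grace is a knave.
Quinn is a knight.
Leo is a knave.

Verification:
- Wendy (knight) says "Quinn is a knight" - this is TRUE because Quinn is a knight.
- Grace (knave) says "Wendy always lies" - this is FALSE (a lie) because Wendy is a knight.
- Quinn (knight) says "Either Leo or Quinn is a knight, but not both" - this is TRUE because Leo is a knave and Quinn is a knight.
- Leo (knave) says "Grace tells the truth" - this is FALSE (a lie) because Grace is a knave.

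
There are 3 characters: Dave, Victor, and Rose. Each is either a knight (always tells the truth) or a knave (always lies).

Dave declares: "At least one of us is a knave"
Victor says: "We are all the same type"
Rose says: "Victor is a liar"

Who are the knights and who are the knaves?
Dave is a knight.
Victor is a knave.
Rose is a knight.

Verification:
- Dave (knight) says "At least one of us is a knave" - this is TRUE because Victor is a knave.
- Victor (knave) says "We are all the same type" - this is FALSE (a lie) because Dave and Rose are knights and Victor is a knave.
- Rose (knight) says "Victor is a liar" - this is TRUE because Victor is a knave.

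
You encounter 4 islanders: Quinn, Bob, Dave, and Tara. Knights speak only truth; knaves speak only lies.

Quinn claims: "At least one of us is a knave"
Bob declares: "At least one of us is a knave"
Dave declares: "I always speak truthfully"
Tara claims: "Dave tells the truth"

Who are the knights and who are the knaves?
Quinn is a knight.
Bob is a knight.
Dave is a knave.
Tara is a knave.

Verification:
- Quinn (knight) says "At least one of us is a knave" - this is TRUE because Dave and Tara are knaves.
- Bob (knight) says "At least one of us is a knave" - this is TRUE because Dave and Tara are knaves.
- Dave (knave) says "I always speak truthfully" - this is FALSE (a lie) because Dave is a knave.
- Tara (knave) says "Dave tells the truth" - this is FALSE (a lie) because Dave is a knave.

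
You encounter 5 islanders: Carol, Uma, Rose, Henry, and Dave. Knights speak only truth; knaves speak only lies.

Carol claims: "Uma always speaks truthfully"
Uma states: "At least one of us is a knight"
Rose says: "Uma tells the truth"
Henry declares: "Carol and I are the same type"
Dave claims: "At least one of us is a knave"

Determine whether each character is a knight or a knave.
Carol is a knight.
Uma is a knight.
Rose is a knight.
Henry is a knave.
Dave is a knight.

Verification:
- Carol (knight) says "Uma always speaks truthfully" - this is TRUE because Uma is a knight.
- Uma (knight) says "At least one of us is a knight" - this is TRUE because Carol, Uma, Rose, and Dave are knights.
- Rose (knight) says "Uma tells the truth" - this is TRUE because Uma is a knight.
- Henry (knave) says "Carol and I are the same type" - this is FALSE (a lie) because Henry is a knave and Carol is a knight.
- Dave (knight) says "At least one of us is a knave" - this is TRUE because Henry is a knave.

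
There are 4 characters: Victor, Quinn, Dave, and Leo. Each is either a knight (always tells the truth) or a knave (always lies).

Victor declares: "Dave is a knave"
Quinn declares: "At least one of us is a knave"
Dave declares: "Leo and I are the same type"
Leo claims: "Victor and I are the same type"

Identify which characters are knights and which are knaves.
Victor is a knight.
Quinn is a knight.
Dave is a knave.
Leo is a knight.

Verification:
- Victor (knight) says "Dave is a knave" - this is TRUE because Dave is a knave.
- Quinn (knight) says "At least one of us is a knave" - this is TRUE because Dave is a knave.
- Dave (knave) says "Leo and I are the same type" - this is FALSE (a lie) because Dave is a knave and Leo is a knight.
- Leo (knight) says "Victor and I are the same type" - this is TRUE because Leo is a knight and Victor is a knight.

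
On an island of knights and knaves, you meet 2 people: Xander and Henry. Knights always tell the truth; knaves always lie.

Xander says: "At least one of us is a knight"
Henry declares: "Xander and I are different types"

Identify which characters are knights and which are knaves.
Xander is a knave.
Henry is a knave.

Verification:
- Xander (knave) says "At least one of us is a knight" - this is FALSE (a lie) because no one is a knight.
- Henry (knave) says "Xander and I are different types" - this is FALSE (a lie) because Henry is a knave and Xander is a knave.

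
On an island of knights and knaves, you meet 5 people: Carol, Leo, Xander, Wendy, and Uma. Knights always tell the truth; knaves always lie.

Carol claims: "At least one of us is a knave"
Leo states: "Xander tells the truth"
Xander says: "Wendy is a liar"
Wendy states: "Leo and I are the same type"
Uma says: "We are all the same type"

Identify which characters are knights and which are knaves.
Carol is a knight.
Leo is a knight.
Xander is a knight.
Wendy is a knave.
Uma is a knave.

Verification:
- Carol (knight) says "At least one of us is a knave" - this is TRUE because Wendy and Uma are knaves.
- Leo (knight) says "Xander tells the truth" - this is TRUE because Xander is a knight.
- Xander (knight) says "Wendy is a liar" - this is TRUE because Wendy is a knave.
- Wendy (knave) says "Leo and I are the same type" - this is FALSE (a lie) because Wendy is a knave and Leo is a knight.
- Uma (knave) says "We are all the same type" - this is FALSE (a lie) because Carol, Leo, and Xander are knights and Wendy and Uma are knaves.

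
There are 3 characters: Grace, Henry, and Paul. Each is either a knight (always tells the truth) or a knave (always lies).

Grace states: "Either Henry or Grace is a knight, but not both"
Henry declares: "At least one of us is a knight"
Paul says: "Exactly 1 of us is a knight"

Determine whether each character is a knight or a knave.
Grace is a knave.
Henry is a knave.
Paul is a knave.

Verification:
- Grace (knave) says "Either Henry or Grace is a knight, but not both" - this is FALSE (a lie) because Henry is a knave and Grace is a knave.
- Henry (knave) says "At least one of us is a knight" - this is FALSE (a lie) because no one is a knight.
- Paul (knave) says "Exactly 1 of us is a knight" - this is FALSE (a lie) because there are 0 knights.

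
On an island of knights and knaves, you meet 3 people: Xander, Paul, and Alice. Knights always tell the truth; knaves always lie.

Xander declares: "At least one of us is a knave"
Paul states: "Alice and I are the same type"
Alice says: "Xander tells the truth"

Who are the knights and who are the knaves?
Xander is a knight.
Paul is a knave.
Alice is a knight.

Verification:
- Xander (knight) says "At least one of us is a knave" - this is TRUE because Paul is a knave.
- Paul (knave) says "Alice and I are the same type" - this is FALSE (a lie) because Paul is a knave and Alice is a knight.
- Alice (knight) says "Xander tells the truth" - this is TRUE because Xander is a knight.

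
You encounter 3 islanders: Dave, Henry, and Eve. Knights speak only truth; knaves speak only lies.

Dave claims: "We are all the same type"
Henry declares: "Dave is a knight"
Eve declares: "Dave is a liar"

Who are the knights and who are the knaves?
Dave is a knave.
Henry is a knave.
Eve is a knight.

Verification:
- Dave (knave) says "We are all the same type" - this is FALSE (a lie) because Eve is a knight and Dave and Henry are knaves.
- Henry (knave) says "Dave is a knight" - this is FALSE (a lie) because Dave is a knave.
- Eve (knight) says "Dave is a liar" - this is TRUE because Dave is a knave.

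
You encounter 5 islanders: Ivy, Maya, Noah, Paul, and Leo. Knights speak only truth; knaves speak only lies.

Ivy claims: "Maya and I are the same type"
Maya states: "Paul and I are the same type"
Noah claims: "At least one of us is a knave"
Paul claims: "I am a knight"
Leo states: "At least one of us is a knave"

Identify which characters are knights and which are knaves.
Ivy is a knave.
Maya is a knight.
Noah is a knight.
Paul is a knight.
Leo is a knight.

Verification:
- Ivy (knave) says "Maya and I are the same type" - this is FALSE (a lie) because Ivy is a knave and Maya is a knight.
- Maya (knight) says "Paul and I are the same type" - this is TRUE because Maya is a knight and Paul is a knight.
- Noah (knight) says "At least one of us is a knave" - this is TRUE because Ivy is a knave.
- Paul (knight) says "I am a knight" - this is TRUE because Paul is a knight.
- Leo (knight) says "At least one of us is a knave" - this is TRUE because Ivy is a knave.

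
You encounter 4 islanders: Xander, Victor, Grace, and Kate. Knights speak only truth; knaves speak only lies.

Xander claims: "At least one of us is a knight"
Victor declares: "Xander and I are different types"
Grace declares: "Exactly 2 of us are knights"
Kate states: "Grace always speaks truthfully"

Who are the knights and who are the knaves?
Xander is a knave.
Victor is a knave.
Grace is a knave.
Kate is a knave.

Verification:
- Xander (knave) says "At least one of us is a knight" - this is FALSE (a lie) because no one is a knight.
- Victor (knave) says "Xander and I are different types" - this is FALSE (a lie) because Victor is a knave and Xander is a knave.
- Grace (knave) says "Exactly 2 of us are knights" - this is FALSE (a lie) because there are 0 knights.
- Kate (knave) says "Grace always speaks truthfully" - this is FALSE (a lie) because Grace is a knave.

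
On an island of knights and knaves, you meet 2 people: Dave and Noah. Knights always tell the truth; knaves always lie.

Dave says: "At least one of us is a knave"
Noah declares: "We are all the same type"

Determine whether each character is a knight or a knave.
Dave is a knight.
Noah is a knave.

Verification:
- Dave (knight) says "At least one of us is a knave" - this is TRUE because Noah is a knave.
- Noah (knave) says "We are all the same type" - this is FALSE (a lie) because Dave is a knight and Noah is a knave.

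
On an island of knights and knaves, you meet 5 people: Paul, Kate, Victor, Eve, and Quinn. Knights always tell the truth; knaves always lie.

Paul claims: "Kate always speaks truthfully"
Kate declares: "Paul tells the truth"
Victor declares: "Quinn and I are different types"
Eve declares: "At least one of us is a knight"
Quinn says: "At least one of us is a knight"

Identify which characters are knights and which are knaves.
Paul is a knave.
Kate is a knave.
Victor is a knave.
Eve is a knave.
Quinn is a knave.

Verification:
- Paul (knave) says "Kate always speaks truthfully" - this is FALSE (a lie) because Kate is a knave.
- Kate (knave) says "Paul tells the truth" - this is FALSE (a lie) because Paul is a knave.
- Victor (knave) says "Quinn and I are different types" - this is FALSE (a lie) because Victor is a knave and Quinn is a knave.
- Eve (knave) says "At least one of us is a knight" - this is FALSE (a lie) because no one is a knight.
- Quinn (knave) says "At least one of us is a knight" - this is FALSE (a lie) because no one is a knight.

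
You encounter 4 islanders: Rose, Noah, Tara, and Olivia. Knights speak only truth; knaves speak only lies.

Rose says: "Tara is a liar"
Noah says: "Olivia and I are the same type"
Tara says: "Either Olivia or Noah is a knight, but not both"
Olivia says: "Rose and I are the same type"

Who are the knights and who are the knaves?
Rose is a knight.
Noah is a knight.
Tara is a knave.
Olivia is a knight.

Verification:
- Rose (knight) says "Tara is a liar" - this is TRUE because Tara is a knave.
- Noah (knight) says "Olivia and I are the same type" - this is TRUE because Noah is a knight and Olivia is a knight.
- Tara (knave) says "Either Olivia or Noah is a knight, but not both" - this is FALSE (a lie) because Olivia is a knight and Noah is a knight.
- Olivia (knight) says "Rose and I are the same type" - this is TRUE because Olivia is a knight and Rose is a knight.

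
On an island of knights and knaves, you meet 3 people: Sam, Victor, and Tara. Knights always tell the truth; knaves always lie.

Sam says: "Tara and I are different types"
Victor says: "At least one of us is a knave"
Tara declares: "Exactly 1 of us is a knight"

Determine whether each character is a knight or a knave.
Sam is a knight.
Victor is a knight.
Tara is a knave.

Verification:
- Sam (knight) says "Tara and I are different types" - this is TRUE because Sam is a knight and Tara is a knave.
- Victor (knight) says "At least one of us is a knave" - this is TRUE because Tara is a knave.
- Tara (knave) says "Exactly 1 of us is a knight" - this is FALSE (a lie) because there are 2 knights.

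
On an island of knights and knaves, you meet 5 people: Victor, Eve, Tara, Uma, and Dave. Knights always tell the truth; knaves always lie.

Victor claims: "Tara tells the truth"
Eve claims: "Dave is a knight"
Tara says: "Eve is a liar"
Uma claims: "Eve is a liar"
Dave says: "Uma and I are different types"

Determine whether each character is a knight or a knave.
Victor is a knave.
Eve is a knight.
Tara is a knave.
Uma is a knave.
Dave is a knight.

Verification:
- Victor (knave) says "Tara tells the truth" - this is FALSE (a lie) because Tara is a knave.
- Eve (knight) says "Dave is a knight" - this is TRUE because Dave is a knight.
- Tara (knave) says "Eve is a liar" - this is FALSE (a lie) because Eve is a knight.
- Uma (knave) says "Eve is a liar" - this is FALSE (a lie) because Eve is a knight.
- Dave (knight) says "Uma and I are different types" - this is TRUE because Dave is a knight and Uma is a knave.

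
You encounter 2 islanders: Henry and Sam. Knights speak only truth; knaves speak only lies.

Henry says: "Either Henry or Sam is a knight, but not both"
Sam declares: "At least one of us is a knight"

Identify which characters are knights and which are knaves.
Henry is a knave.
Sam is a knave.

Verification:
- Henry (knave) says "Either Henry or Sam is a knight, but not both" - this is FALSE (a lie) because Henry is a knave and Sam is a knave.
- Sam (knave) says "At least one of us is a knight" - this is FALSE (a lie) because no one is a knight.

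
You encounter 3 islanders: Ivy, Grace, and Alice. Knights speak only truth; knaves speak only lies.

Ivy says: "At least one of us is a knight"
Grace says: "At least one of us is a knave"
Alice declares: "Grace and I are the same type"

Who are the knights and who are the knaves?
Ivy is a knight.
Grace is a knight.
Alice is a knave.

Verification:
- Ivy (knight) says "At least one of us is a knight" - this is TRUE because Ivy and Grace are knights.
- Grace (knight) says "At least one of us is a knave" - this is TRUE because Alice is a knave.
- Alice (knave) says "Grace and I are the same type" - this is FALSE (a lie) because Alice is a knave and Grace is a knight.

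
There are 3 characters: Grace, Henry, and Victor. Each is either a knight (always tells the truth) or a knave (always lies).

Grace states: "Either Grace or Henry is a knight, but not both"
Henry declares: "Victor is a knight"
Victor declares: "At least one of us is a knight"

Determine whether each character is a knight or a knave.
Grace is a knave.
Henry is a knave.
Victor is a knave.

Verification:
- Grace (knave) says "Either Grace or Henry is a knight, but not both" - this is FALSE (a lie) because Grace is a knave and Henry is a knave.
- Henry (knave) says "Victor is a knight" - this is FALSE (a lie) because Victor is a knave.
- Victor (knave) says "At least one of us is a knight" - this is FALSE (a lie) because no one is a knight.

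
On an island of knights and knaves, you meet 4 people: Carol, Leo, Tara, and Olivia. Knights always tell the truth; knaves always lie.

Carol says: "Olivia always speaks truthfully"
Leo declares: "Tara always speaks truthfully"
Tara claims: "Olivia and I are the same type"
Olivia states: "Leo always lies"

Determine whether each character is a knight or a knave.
Carol is a knight.
Leo is a knave.
Tara is a knave.
Olivia is a knight.

Verification:
- Carol (knight) says "Olivia always speaks truthfully" - this is TRUE because Olivia is a knight.
- Leo (knave) says "Tara always speaks truthfully" - this is FALSE (a lie) because Tara is a knave.
- Tara (knave) says "Olivia and I are the same type" - this is FALSE (a lie) because Tara is a knave and Olivia is a knight.
- Olivia (knight) says "Leo always lies" - this is TRUE because Leo is a knave.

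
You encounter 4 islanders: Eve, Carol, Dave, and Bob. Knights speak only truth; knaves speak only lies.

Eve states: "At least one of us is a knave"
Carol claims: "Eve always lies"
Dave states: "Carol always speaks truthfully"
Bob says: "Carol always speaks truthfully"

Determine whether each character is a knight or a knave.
Eve is a knight.
Carol is a knave.
Dave is a knave.
Bob is a knave.

Verification:
- Eve (knight) says "At least one of us is a knave" - this is TRUE because Carol, Dave, and Bob are knaves.
- Carol (knave) says "Eve always lies" - this is FALSE (a lie) because Eve is a knight.
- Dave (knave) says "Carol always speaks truthfully" - this is FALSE (a lie) because Carol is a knave.
- Bob (knave) says "Carol always speaks truthfully" - this is FALSE (a lie) because Carol is a knave.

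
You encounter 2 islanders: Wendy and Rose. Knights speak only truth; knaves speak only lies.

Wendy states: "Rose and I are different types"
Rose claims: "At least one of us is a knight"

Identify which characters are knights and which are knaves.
Wendy is a knave.
Rose is a knave.

Verification:
- Wendy (knave) says "Rose and I are different types" - this is FALSE (a lie) because Wendy is a knave and Rose is a knave.
- Rose (knave) says "At least one of us is a knight" - this is FALSE (a lie) because no one is a knight.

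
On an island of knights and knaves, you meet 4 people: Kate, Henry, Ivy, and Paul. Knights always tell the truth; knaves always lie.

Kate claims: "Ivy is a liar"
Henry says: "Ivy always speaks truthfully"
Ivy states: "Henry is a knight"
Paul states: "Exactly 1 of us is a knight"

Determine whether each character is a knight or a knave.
Kate is a knave.
Henry is a knight.
Ivy is a knight.
Paul is a knave.

Verification:
- Kate (knave) says "Ivy is a liar" - this is FALSE (a lie) because Ivy is a knight.
- Henry (knight) says "Ivy always speaks truthfully" - this is TRUE because Ivy is a knight.
- Ivy (knight) says "Henry is a knight" - this is TRUE because Henry is a knight.
- Paul (knave) says "Exactly 1 of us is a knight" - this is FALSE (a lie) because there are 2 knights.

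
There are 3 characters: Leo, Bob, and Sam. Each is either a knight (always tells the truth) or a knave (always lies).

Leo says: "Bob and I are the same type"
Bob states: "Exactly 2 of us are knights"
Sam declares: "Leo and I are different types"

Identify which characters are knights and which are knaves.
Leo is a knave.
Bob is a knight.
Sam is a knight.

Verification:
- Leo (knave) says "Bob and I are the same type" - this is FALSE (a lie) because Leo is a knave and Bob is a knight.
- Bob (knight) says "Exactly 2 of us are knights" - this is TRUE because there are 2 knights.
- Sam (knight) says "Leo and I are different types" - this is TRUE because Sam is a knight and Leo is a knave.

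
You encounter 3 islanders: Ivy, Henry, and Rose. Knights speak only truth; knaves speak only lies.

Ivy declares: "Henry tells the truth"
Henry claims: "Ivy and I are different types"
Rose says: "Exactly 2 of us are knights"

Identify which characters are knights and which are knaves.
Ivy is a knave.
Henry is a knave.
Rose is a knave.

Verification:
- Ivy (knave) says "Henry tells the truth" - this is FALSE (a lie) because Henry is a knave.
- Henry (knave) says "Ivy and I are different types" - this is FALSE (a lie) because Henry is a knave and Ivy is a knave.
- Rose (knave) says "Exactly 2 of us are knights" - this is FALSE (a lie) because there are 0 knights.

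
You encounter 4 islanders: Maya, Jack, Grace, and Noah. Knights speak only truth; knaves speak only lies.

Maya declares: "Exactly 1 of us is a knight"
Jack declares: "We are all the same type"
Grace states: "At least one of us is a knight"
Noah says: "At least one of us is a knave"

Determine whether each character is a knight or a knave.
Maya is a knave.
Jack is a knave.
Grace is a knight.
Noah is a knight.

Verification:
- Maya (knave) says "Exactly 1 of us is a knight" - this is FALSE (a lie) because there are 2 knights.
- Jack (knave) says "We are all the same type" - this is FALSE (a lie) because Grace and Noah are knights and Maya and Jack are knaves.
- Grace (knight) says "At least one of us is a knight" - this is TRUE because Grace and Noah are knights.
- Noah (knight) says "At least one of us is a knave" - this is TRUE because Maya and Jack are knaves.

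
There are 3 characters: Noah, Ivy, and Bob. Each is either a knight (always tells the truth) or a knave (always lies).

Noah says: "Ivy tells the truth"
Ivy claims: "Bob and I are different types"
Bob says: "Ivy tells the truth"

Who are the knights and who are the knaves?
Noah is a knave.
Ivy is a knave.
Bob is a knave.

Verification:
- Noah (knave) says "Ivy tells the truth" - this is FALSE (a lie) because Ivy is a knave.
- Ivy (knave) says "Bob and I are different types" - this is FALSE (a lie) because Ivy is a knave and Bob is a knave.
- Bob (knave) says "Ivy tells the truth" - this is FALSE (a lie) because Ivy is a knave.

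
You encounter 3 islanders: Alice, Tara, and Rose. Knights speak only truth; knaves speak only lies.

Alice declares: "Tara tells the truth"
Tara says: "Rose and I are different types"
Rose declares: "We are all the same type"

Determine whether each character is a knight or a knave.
Alice is a knight.
Tara is a knight.
Rose is a knave.

Verification:
- Alice (knight) says "Tara tells the truth" - this is TRUE because Tara is a knight.
- Tara (knight) says "Rose and I are different types" - this is TRUE because Tara is a knight and Rose is a knave.
- Rose (knave) says "We are all the same type" - this is FALSE (a lie) because Alice and Tara are knights and Rose is a knave.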